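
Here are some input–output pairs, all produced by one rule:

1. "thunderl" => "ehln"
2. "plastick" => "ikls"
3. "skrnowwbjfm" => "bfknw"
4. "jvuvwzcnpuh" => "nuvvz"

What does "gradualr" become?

adrr

The transformation: keep every other character starting from the second (positions 2nd, 4th, 6th, ...), then sort the characters into alphabetical order.
"gradualr" → "rdar" → "adrr".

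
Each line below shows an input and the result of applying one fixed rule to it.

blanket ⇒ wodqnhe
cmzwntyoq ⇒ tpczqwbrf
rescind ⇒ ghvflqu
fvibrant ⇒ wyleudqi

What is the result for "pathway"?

Rule — shift every letter 3 places forward in the alphabet (wrapping around), then swap the first and last characters.
On "pathway": the first step gives "sdwkzdb", and the second then gives "bdwkzds".
(Check on "blanket": → "eodqnhw" → "wodqnhe" ✓)

bdwkzds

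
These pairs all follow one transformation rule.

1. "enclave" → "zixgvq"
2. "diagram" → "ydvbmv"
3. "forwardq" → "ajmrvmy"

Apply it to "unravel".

pimvqz

Rule — delete the last character, then shift every letter 5 places backward in the alphabet (wrapping around).
Applying both steps to "unravel": "unrave", then "pimvqz".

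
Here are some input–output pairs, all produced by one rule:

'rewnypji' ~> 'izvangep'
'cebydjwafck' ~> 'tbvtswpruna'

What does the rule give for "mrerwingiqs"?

The rule is to shift every letter 9 places backward in the alphabet (wrapping around), then take characters alternately from the front and the back (1st, last, 2nd, 2nd-last, ...).
For "mrerwingiqs", step one produces "divinzexzhj"; step two turns that into "djihvzixnez".
(Check on "cebydjwafck": → "tvspuanrwtb" → "tbvtswpruna" ✓)

djihvzixnez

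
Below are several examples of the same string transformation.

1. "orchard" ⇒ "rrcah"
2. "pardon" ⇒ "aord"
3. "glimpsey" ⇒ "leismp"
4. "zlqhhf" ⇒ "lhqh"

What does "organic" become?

Each output is the input with this applied: take characters alternately from the front and the back (1st, last, 2nd, 2nd-last, ...), then delete the first 2 characters.
On "organic" that produces "rigna".

rigna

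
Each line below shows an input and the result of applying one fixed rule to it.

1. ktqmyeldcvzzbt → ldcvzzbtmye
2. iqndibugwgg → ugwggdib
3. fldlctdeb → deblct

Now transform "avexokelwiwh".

elwiwhxok

In each case the input is transformed by: delete the first 3 characters, then move the first 3 characters to the end (rotate left by 3).
For "avexokelwiwh", step one produces "xokelwiwh"; step two turns that into "elwiwhxok".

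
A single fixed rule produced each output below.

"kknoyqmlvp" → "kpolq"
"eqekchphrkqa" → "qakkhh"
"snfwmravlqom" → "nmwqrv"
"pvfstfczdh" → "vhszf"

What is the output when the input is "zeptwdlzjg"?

egtzd

Looking at the pairs, the operation is to keep every other character starting from the second (positions 2nd, 4th, 6th, ...), then take characters alternately from the front and the back (1st, last, 2nd, 2nd-last, ...).
Working it through for "zeptwdlzjg": intermediate "etdzg", final "egtzd".
(Check on "eqekchphrkqa": → "qkhhka" → "qakkhh" ✓)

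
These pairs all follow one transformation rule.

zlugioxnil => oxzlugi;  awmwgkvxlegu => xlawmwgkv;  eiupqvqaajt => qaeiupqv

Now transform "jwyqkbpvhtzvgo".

In each case the input is transformed by: delete the last 3 characters, then move the last 2 characters to the front (rotate right by 2).
Applying both steps to "jwyqkbpvhtzvgo": "jwyqkbpvhtz", then "tzjwyqkbpvh".

tzjwyqkbpvh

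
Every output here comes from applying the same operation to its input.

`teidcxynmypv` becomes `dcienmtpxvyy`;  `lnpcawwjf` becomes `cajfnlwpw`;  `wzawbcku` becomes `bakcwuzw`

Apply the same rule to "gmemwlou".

Each output is the input with this applied: sort the characters into alphabetical order, then swap each adjacent pair of characters (1↔2, 3↔4, ...).
"gmemwlou" → "gemlomwu".

gemlomwu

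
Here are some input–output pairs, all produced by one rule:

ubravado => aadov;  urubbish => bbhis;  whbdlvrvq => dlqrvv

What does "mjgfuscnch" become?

What's happening: delete the first 3 characters, then sort the characters into alphabetical order.
Working it through for "mjgfuscnch": intermediate "fuscnch", final "ccfhnsu".

ccfhnsu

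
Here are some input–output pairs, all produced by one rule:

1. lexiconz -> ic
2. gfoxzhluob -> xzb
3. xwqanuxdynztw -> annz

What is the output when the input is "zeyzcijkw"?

zcw

In each case the input is transformed by: swap each adjacent pair of characters (1↔2, 3↔4, ...), then keep one character in every 3, starting at position 3 (positions 3rd, 6th, 9th, ...).
"zeyzcijkw" → "zcw".
(Check on "lexiconz": → "elixoczn" → "ic" ✓)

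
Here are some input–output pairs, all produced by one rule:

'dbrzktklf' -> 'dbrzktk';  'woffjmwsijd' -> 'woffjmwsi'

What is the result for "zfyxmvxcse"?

zfyxmvxc

The pattern: delete the last 2 characters.
Applying that to "zfyxmvxcse" gives "zfyxmvxc".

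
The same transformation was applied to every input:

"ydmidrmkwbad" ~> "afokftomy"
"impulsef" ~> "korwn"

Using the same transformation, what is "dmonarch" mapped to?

Each output is the input with this applied: delete the last 3 characters, then shift every letter 2 places forward in the alphabet (wrapping around).
On "dmonarch": the first step gives "dmona", and the second then gives "foqpc".

foqpc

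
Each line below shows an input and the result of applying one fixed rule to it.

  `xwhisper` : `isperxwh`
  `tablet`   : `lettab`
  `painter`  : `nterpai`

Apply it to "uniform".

The rule is to move the first 3 characters to the end (rotate left by 3).
"uniform" → "formuni".

formuni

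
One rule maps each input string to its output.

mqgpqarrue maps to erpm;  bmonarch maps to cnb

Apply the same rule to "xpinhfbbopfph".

hpbnx

Rule — keep one character in every 3, starting at position 1 (positions 1st, 4th, 7th, ...), then reverse the string.
Starting from "xpinhfbbopfph": after the first operation, "xnbph"; after the second, "hpbnx".
(Check on "mqgpqarrue": → "mpre" → "erpm" ✓)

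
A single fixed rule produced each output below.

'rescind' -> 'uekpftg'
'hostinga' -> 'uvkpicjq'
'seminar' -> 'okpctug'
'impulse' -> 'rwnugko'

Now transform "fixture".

zvwtghk

What's happening: shift every letter 2 places forward in the alphabet (wrapping around), then move the first 2 characters to the end (rotate left by 2).
Applying both steps to "fixture": "hkzvwtg", then "zvwtghk".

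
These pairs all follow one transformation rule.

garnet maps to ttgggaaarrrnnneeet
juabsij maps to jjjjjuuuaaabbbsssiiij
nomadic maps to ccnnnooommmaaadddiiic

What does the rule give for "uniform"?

Looking at the pairs, the operation is to repeat every character 3 times, then move the last 2 characters to the front (rotate right by 2).
Working it through for "uniform": intermediate "uuunnniiifffooorrrmmm", final "mmuuunnniiifffooorrrm".

mmuuunnniiifffooorrrm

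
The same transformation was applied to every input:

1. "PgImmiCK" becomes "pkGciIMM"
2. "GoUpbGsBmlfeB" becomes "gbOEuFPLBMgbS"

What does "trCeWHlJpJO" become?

The rule is to flip the case of every letter, then take characters alternately from the front and the back (1st, last, 2nd, 2nd-last, ...).
"trCeWHlJpJO" → "TRcEwhLjPjo" → "ToRjcPEjwLh".

ToRjcPEjwLh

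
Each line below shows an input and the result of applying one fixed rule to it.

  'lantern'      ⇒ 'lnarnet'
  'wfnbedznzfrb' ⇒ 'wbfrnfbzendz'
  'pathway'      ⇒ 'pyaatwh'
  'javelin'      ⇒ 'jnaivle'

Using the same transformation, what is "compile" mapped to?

Each output is the input with this applied: take characters alternately from the front and the back (1st, last, 2nd, 2nd-last, ...).
On "compile" that produces "ceolmip".

ceolmip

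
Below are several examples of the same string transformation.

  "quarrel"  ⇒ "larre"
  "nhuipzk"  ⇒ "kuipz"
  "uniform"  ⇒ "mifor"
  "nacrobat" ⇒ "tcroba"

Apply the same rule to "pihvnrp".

phvnr

Looking at the pairs, the operation is to delete the first 2 characters, then move the last character to the front.
Starting from "pihvnrp": after the first operation, "hvnrp"; after the second, "phvnr".
(Check on "nacrobat": → "crobat" → "tcroba" ✓)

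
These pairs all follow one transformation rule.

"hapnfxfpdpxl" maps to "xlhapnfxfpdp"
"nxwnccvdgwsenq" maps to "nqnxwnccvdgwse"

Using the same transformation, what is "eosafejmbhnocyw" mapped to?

Rule — move the last 2 characters to the front (rotate right by 2).
"eosafejmbhnocyw" → "yweosafejmbhnoc".

yweosafejmbhnoc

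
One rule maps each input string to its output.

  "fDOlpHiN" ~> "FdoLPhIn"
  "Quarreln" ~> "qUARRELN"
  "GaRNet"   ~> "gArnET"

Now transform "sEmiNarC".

Rule — flip the case of every letter.
Applying that to "sEmiNarC" gives "SeMInARc".

SeMInARc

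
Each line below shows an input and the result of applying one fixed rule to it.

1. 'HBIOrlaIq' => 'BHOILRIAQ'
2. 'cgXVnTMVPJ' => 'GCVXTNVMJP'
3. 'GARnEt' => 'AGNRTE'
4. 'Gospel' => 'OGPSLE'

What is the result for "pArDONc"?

The transformation: swap each adjacent pair of characters (1↔2, 3↔4, ...), then convert every letter to uppercase.
For "pArDONc" the result is "APDRNOC".

APDRNOC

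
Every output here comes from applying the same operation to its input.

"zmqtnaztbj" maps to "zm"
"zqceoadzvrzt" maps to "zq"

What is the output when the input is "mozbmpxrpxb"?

Each output is the input with this applied: keep only the first 2 characters.
"mozbmpxrpxb" → "mo".

mo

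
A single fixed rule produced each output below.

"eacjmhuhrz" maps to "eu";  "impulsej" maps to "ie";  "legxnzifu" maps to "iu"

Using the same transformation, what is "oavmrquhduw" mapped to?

ou

In each case the input is transformed by: keep every other character starting from the first (positions 1st, 3rd, 5th, ...), then keep only the vowels.
On "oavmrquhduw": the first step gives "ovrudw", and the second then gives "ou".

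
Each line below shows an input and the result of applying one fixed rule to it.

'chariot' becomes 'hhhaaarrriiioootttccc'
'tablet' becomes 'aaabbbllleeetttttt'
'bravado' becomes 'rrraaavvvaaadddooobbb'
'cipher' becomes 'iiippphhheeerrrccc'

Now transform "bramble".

The rule is to move the first character to the end, then repeat every character 3 times.
On "bramble": the first step gives "rambleb", and the second then gives "rrraaammmbbbllleeebbb".
(Check on "bravado": → "ravadob" → "rrraaavvvaaadddooobbb" ✓)

rrraaammmbbbllleeebbb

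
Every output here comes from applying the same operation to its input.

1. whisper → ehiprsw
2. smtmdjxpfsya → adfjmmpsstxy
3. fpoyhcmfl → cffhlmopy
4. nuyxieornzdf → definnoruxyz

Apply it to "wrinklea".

What's happening: sort the characters into alphabetical order.
On "wrinklea" that produces "aeiklnrw".

aeiklnrw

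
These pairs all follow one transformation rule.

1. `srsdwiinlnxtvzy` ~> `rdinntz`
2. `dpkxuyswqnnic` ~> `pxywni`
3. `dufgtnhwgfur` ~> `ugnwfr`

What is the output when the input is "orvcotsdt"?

rctd

Looking at the pairs, the operation is to keep every other character starting from the second (positions 2nd, 4th, 6th, ...).
On "orvcotsdt" that produces "rctd".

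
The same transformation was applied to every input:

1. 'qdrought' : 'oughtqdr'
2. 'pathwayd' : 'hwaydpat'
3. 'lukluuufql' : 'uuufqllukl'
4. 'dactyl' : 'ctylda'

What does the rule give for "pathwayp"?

hwayppat

What's happening: move the last character to the front, then swap the front and back halves of the string.
Doing the same to "pathwayp": "hwayppat".
(Check on "pathwayd": → "dpathway" → "hwaydpat" ✓)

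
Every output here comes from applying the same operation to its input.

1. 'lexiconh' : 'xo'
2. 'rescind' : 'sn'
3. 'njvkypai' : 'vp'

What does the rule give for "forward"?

rr

Rule — keep one character in every 3, starting at position 3 (positions 3rd, 6th, 9th, ...).
Applying that to "forward" gives "rr".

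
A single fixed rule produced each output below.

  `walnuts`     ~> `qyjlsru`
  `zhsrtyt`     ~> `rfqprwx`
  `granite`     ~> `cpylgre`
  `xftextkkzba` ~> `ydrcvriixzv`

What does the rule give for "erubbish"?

Rule — shift every letter 2 places backward in the alphabet (wrapping around), then swap the first and last characters.
So "erubbish" becomes "fpszzgqc".

fpszzgqc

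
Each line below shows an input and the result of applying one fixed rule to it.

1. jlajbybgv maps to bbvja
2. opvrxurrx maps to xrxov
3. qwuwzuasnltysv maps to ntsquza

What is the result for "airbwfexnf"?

The pattern: keep every other character starting from the first (positions 1st, 3rd, 5th, ...), then move the last 3 characters to the front (rotate right by 3).
Applying both steps to "airbwfexnf": "arwen", then "wenar".
(Check on "qwuwzuasnltysv": → "quzants" → "ntsquza" ✓)

wenar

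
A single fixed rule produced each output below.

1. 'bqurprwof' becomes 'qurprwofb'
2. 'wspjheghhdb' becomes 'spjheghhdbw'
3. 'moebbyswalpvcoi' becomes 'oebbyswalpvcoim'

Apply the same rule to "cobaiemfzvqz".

Looking at the pairs, the operation is to move the first character to the end.
Doing the same to "cobaiemfzvqz": "obaiemfzvqzc".

obaiemfzvqzc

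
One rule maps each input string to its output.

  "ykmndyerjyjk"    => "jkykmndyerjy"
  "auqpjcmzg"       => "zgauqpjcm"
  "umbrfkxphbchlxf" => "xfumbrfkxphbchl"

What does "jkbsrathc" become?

hcjkbsrat

Looking at the pairs, the operation is to move the last 2 characters to the front (rotate right by 2).
So "jkbsrathc" becomes "hcjkbsrat".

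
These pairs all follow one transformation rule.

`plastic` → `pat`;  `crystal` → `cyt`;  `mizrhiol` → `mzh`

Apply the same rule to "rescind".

What's happening: delete the last 2 characters, then keep every other character starting from the first (positions 1st, 3rd, 5th, ...).
Starting from "rescind": after the first operation, "resci"; after the second, "rsi".
(Check on "crystal": → "cryst" → "cyt" ✓)

rsi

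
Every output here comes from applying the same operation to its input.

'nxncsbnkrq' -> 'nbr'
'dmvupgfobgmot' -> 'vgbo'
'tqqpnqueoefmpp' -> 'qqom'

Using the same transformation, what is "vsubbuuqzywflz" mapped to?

uuzf

Rule — keep one character in every 3, starting at position 3 (positions 3rd, 6th, 9th, ...).
For "vsubbuuqzywflz" the result is "uuzf".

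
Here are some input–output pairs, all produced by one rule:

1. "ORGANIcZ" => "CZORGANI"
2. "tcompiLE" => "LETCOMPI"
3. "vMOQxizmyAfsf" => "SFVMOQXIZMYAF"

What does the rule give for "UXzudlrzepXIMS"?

MSUXZUDLRZEPXI

In each case the input is transformed by: move the last 2 characters to the front (rotate right by 2), then convert every letter to uppercase.
"UXzudlrzepXIMS" → "MSUXzudlrzepXI" → "MSUXZUDLRZEPXI".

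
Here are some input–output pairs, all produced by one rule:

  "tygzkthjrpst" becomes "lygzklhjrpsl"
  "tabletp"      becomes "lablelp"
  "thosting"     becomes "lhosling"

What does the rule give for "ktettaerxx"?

klellaerxx

Looking at the pairs, the operation is to replace every "t" with "l".
"ktettaerxx" → "klellaerxx".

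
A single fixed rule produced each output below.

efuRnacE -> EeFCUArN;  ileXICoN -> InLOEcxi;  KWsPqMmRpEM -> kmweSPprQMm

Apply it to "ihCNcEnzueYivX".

IxHVcInyCEeUNZ

In each case the input is transformed by: flip the case of every letter, then take characters alternately from the front and the back (1st, last, 2nd, 2nd-last, ...).
On "ihCNcEnzueYivX": the first step gives "IHcnCeNZUEyIVx", and the second then gives "IxHVcInyCEeUNZ".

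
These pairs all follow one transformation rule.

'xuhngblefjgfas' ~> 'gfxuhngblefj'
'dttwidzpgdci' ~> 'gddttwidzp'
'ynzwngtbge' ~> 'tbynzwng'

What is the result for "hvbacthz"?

What's happening: delete the last 2 characters, then move the last 2 characters to the front (rotate right by 2).
"hvbacthz" → "hvbact" → "cthvba".

cthvba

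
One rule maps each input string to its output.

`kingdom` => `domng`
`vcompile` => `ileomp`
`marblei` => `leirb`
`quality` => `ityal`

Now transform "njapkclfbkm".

bkmapkclf

Rule — delete the first 2 characters, then move the last 3 characters to the front (rotate right by 3).
On "njapkclfbkm": the first step gives "apkclfbkm", and the second then gives "bkmapkclf".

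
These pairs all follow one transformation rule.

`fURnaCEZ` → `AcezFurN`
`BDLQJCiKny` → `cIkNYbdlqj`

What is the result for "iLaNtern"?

Looking at the pairs, the operation is to swap the front and back halves of the string, then flip the case of every letter.
On "iLaNtern": the first step gives "terniLaN", and the second then gives "TERNIlAn".

TERNIlAn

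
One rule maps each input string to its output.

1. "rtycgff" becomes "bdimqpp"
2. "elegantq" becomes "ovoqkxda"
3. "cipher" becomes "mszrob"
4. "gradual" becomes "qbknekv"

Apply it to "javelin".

tkfovsx

In each case the input is transformed by: shift every letter 10 places forward in the alphabet (wrapping around).
"javelin" → "tkfovsx".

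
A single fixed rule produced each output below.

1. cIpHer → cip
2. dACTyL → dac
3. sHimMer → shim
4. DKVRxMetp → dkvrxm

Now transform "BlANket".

In each case the input is transformed by: delete the last 3 characters, then convert every letter to lowercase.
Working it through for "BlANket": intermediate "BlAN", final "blan".

blan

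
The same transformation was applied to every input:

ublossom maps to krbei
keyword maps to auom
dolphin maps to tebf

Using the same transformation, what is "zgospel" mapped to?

pwei

In each case the input is transformed by: shift every letter 10 places backward in the alphabet (wrapping around), then delete the last 3 characters.
Starting from "zgospel": after the first operation, "pweifub"; after the second, "pwei".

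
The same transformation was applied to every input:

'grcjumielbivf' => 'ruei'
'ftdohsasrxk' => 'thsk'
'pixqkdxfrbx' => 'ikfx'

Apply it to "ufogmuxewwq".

Each output is the input with this applied: keep one character in every 3, starting at position 2 (positions 2nd, 5th, 8th, ...).
So "ufogmuxewwq" becomes "fmeq".

fmeq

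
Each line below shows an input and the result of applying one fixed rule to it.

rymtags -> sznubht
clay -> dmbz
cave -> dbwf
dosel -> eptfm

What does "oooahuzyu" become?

Each output is the input with this applied: shift every letter 1 place forward in the alphabet (wrapping around).
For "oooahuzyu" the result is "pppbivazv".

pppbivazv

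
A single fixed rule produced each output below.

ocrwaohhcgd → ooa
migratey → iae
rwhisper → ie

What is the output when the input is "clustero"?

ueo

Rule — swap each adjacent pair of characters (1↔2, 3↔4, ...), then keep only the vowels.
"clustero" → "lcsuetor" → "ueo".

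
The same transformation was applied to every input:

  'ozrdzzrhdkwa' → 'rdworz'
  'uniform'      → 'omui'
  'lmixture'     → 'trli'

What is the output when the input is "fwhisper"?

sefh

Each output is the input with this applied: keep every other character starting from the first (positions 1st, 3rd, 5th, ...), then swap the front and back halves of the string.
Applying both steps to "fwhisper": "fhse", then "sefh".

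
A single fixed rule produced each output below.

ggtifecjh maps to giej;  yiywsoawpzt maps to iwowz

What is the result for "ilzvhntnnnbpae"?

lvnnnpe

The pattern: keep every other character starting from the second (positions 2nd, 4th, 6th, ...).
"ilzvhntnnnbpae" → "lvnnnpe".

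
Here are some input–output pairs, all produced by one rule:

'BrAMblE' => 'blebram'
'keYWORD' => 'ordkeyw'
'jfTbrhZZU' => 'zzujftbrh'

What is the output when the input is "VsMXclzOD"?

zodvsmxcl

Each output is the input with this applied: move the last 3 characters to the front (rotate right by 3), then convert every letter to lowercase.
So "VsMXclzOD" becomes "zodvsmxcl".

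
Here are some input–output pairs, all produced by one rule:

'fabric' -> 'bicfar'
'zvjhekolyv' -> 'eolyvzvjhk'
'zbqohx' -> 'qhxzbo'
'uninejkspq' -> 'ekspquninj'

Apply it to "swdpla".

dlaswp

What's happening: swap the front and back halves of the string, then swap the first and last characters.
So "swdpla" becomes "dlaswp".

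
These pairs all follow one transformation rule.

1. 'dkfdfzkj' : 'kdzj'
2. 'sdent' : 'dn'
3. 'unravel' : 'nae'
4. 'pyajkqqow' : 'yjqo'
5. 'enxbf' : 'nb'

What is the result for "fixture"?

itr

Rule — keep every other character starting from the second (positions 2nd, 4th, 6th, ...).
For "fixture" the result is "itr".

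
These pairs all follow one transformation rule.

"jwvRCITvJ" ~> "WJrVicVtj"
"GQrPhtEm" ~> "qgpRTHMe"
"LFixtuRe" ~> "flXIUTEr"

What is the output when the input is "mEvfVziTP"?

The rule is to swap each adjacent pair of characters (1↔2, 3↔4, ...), then flip the case of every letter.
On "mEvfVziTP": the first step gives "EmfvzVTiP", and the second then gives "eMFVZvtIp".

eMFVZvtIp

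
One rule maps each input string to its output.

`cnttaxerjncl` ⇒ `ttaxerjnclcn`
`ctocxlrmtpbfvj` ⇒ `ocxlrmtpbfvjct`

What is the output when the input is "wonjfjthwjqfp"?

Each output is the input with this applied: move the first 2 characters to the end (rotate left by 2).
Doing the same to "wonjfjthwjqfp": "njfjthwjqfpwo".

njfjthwjqfpwo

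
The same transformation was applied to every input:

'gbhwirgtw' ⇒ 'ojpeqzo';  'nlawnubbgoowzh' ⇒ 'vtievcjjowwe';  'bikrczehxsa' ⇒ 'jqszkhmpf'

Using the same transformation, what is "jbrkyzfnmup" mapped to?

rjzsghnvu

Looking at the pairs, the operation is to shift every letter 8 places forward in the alphabet (wrapping around), then delete the last 2 characters.
"jbrkyzfnmup" → "rjzsghnvu".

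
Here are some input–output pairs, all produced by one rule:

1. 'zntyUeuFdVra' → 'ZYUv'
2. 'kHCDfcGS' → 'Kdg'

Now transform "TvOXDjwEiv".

In each case the input is transformed by: flip the case of every letter, then keep one character in every 3, starting at position 1 (positions 1st, 4th, 7th, ...).
So "TvOXDjwEiv" becomes "txWV".

txWV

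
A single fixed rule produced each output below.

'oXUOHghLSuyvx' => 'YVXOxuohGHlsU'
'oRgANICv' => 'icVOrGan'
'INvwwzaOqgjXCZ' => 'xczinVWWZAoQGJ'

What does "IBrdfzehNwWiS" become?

The pattern: flip the case of every letter, then move the last 3 characters to the front (rotate right by 3).
"IBrdfzehNwWiS" → "ibRDFZEHnWwIs" → "wIsibRDFZEHnW".

wIsibRDFZEHnW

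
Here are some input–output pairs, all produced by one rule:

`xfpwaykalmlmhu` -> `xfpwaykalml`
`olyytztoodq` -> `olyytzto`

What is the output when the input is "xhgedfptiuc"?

The rule is to delete the last 3 characters.
"xhgedfptiuc" → "xhgedfpt".

xhgedfpt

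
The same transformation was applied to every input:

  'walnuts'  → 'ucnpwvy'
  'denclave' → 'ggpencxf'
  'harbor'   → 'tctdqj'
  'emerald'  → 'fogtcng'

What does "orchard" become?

The transformation: swap the first and last characters, then shift every letter 2 places forward in the alphabet (wrapping around).
So "orchard" becomes "ftejctq".

ftejctq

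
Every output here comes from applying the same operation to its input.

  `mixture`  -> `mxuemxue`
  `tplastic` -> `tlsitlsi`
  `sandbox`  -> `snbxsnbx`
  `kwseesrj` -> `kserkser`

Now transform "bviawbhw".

biwhbiwh

What's happening: keep every other character starting from the first (positions 1st, 3rd, 5th, ...), then write the whole string twice.
Starting from "bviawbhw": after the first operation, "biwh"; after the second, "biwhbiwh".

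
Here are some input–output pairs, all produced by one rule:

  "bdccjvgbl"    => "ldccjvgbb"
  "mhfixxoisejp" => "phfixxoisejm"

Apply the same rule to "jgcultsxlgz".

In each case the input is transformed by: swap the first and last characters.
For "jgcultsxlgz" the result is "zgcultsxlgj".

zgcultsxlgj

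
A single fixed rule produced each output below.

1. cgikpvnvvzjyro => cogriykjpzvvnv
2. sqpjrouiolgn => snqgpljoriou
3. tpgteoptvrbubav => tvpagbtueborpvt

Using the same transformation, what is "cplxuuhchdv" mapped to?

The rule is to take characters alternately from the front and the back (1st, last, 2nd, 2nd-last, ...).
On "cplxuuhchdv" that produces "cvpdlhxcuhu".

cvpdlhxcuhu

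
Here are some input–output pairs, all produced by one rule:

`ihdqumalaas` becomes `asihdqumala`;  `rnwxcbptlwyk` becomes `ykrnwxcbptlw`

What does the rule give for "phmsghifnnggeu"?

The rule is to move the last 2 characters to the front (rotate right by 2).
"phmsghifnnggeu" → "euphmsghifnngg".

euphmsghifnngg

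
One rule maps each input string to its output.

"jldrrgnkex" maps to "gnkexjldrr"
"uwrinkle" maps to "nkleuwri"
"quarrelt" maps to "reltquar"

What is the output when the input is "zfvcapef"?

In each case the input is transformed by: swap the front and back halves of the string.
For "zfvcapef" the result is "apefzfvc".

apefzfvc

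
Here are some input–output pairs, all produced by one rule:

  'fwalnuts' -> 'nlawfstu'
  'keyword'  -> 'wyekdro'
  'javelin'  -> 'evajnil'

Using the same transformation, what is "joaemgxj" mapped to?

meaojjxg

The transformation: move the last 3 characters to the front (rotate right by 3), then reverse the string.
"joaemgxj" → "gxjjoaem" → "meaojjxg".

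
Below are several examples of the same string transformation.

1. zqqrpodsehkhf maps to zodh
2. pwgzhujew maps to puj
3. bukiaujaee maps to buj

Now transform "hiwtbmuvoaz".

hmuz

Rule — swap each adjacent pair of characters (1↔2, 3↔4, ...), then keep one character in every 3, starting at position 2 (positions 2nd, 5th, 8th, ...).
"hiwtbmuvoaz" → "ihtwmbvuaoz" → "hmuz".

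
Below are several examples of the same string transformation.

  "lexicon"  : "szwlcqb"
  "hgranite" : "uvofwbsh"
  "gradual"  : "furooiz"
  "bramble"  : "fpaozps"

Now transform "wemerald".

sksaofrz

The pattern: swap each adjacent pair of characters (1↔2, 3↔4, ...), then shift every letter 12 places backward in the alphabet (wrapping around).
Applying both steps to "wemerald": "ewemardl", then "sksaofrz".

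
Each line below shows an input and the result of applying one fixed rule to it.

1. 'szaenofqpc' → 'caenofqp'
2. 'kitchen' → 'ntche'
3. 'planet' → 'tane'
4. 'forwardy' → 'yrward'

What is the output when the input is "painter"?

rinte

In each case the input is transformed by: delete the first 2 characters, then move the last character to the front.
Working it through for "painter": intermediate "inter", final "rinte".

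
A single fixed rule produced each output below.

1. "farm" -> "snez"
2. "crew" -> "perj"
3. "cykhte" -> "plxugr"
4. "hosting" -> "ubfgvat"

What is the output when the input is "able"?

In each case the input is transformed by: shift every letter 13 places forward in the alphabet (wrapping around) — i.e. ROT13.
On "able" that produces "noyr".

noyr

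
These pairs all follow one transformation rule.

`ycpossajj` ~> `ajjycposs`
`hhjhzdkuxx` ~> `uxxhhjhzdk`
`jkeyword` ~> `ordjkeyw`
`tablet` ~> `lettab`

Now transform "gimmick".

The pattern: move the last 3 characters to the front (rotate right by 3).
Doing the same to "gimmick": "ickgimm".

ickgimm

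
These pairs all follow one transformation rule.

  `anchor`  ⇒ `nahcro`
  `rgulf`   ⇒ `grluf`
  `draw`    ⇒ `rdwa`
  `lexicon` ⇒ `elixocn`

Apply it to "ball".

The transformation: swap each adjacent pair of characters (1↔2, 3↔4, ...).
On "ball" that produces "abll".

abll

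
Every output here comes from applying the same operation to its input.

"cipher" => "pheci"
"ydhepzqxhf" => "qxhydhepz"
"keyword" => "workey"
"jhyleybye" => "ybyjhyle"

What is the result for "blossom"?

ssoblo

Each output is the input with this applied: delete the last character, then move the last 3 characters to the front (rotate right by 3).
For "blossom", step one produces "blosso"; step two turns that into "ssoblo".
(Check on "ydhepzqxhf": → "ydhepzqxh" → "qxhydhepz" ✓)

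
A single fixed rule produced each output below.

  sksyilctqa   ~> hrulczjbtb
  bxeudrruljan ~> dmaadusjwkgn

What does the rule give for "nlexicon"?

grlxwwun

In each case the input is transformed by: move the first 3 characters to the end (rotate left by 3), then shift every letter 9 places forward in the alphabet (wrapping around).
"nlexicon" → "xiconnle" → "grlxwwun".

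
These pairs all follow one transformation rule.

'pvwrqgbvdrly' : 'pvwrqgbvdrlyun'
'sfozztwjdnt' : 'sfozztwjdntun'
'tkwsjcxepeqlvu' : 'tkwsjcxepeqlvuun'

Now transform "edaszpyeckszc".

edaszpyeckszcun

The pattern: append "un".
Doing the same to "edaszpyeckszc": "edaszpyeckszcun".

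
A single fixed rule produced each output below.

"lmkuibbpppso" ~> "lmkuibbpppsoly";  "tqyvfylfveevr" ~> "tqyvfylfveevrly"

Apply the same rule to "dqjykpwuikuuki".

Each output is the input with this applied: append "ly".
"dqjykpwuikuuki" → "dqjykpwuikuukily".

dqjykpwuikuukily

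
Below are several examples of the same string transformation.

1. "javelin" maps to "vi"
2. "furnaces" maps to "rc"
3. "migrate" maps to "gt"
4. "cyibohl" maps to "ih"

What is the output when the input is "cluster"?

Each output is the input with this applied: keep one character in every 3, starting at position 3 (positions 3rd, 6th, 9th, ...).
So "cluster" becomes "ue".

ue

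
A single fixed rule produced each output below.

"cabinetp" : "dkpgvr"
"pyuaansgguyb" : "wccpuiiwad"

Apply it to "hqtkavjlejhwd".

The pattern: delete the first 2 characters, then shift every letter 2 places forward in the alphabet (wrapping around).
Doing the same to "hqtkavjlejhwd": "vmcxlngljyf".

vmcxlngljyf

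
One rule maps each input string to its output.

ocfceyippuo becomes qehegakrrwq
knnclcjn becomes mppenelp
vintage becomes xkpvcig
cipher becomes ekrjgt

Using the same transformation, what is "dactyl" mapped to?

Rule — shift every letter 2 places forward in the alphabet (wrapping around).
"dactyl" → "fcevan".

fcevan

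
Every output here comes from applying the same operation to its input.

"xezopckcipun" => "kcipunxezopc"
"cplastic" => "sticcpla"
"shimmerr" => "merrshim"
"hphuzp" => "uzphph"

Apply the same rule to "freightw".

The rule is to swap the front and back halves of the string.
"freightw" → "ghtwfrei".

ghtwfrei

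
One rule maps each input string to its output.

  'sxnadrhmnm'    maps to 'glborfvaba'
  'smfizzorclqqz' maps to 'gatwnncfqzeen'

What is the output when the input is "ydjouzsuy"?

mrxcingim

The rule is to shift every letter 12 places backward in the alphabet (wrapping around).
On "ydjouzsuy" that produces "mrxcingim".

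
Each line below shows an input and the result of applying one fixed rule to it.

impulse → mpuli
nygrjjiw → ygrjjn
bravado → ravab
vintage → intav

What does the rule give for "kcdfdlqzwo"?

cdfdlqzk

The rule is to delete the last 2 characters, then move the first character to the end.
Starting from "kcdfdlqzwo": after the first operation, "kcdfdlqz"; after the second, "cdfdlqzk".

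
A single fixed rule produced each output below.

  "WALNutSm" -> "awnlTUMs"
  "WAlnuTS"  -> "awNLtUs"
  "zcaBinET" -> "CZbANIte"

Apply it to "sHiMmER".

Each output is the input with this applied: flip the case of every letter, then swap each adjacent pair of characters (1↔2, 3↔4, ...).
Working it through for "sHiMmER": intermediate "ShImMer", final "hSmIeMr".

hSmIeMr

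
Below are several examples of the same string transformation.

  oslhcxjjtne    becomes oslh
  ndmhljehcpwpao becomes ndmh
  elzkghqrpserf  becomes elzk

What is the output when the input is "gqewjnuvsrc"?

gqew

Looking at the pairs, the operation is to keep only the first 4 characters.
For "gqewjnuvsrc" the result is "gqew".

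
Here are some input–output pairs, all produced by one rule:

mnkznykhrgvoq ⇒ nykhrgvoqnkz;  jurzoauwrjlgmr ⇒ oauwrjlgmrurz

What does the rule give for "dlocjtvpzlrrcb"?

jtvpzlrrcbloc

Each output is the input with this applied: delete the first character, then move the first 3 characters to the end (rotate left by 3).
Starting from "dlocjtvpzlrrcb": after the first operation, "locjtvpzlrrcb"; after the second, "jtvpzlrrcbloc".
(Check on "mnkznykhrgvoq": → "nkznykhrgvoq" → "nykhrgvoqnkz" ✓)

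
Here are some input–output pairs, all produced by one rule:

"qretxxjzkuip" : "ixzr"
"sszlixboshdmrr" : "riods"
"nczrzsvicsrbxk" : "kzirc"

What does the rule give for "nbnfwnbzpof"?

fwzb

The rule is to keep one character in every 3, starting at position 2 (positions 2nd, 5th, 8th, ...), then swap the first and last characters.
On "nbnfwnbzpof": the first step gives "bwzf", and the second then gives "fwzb".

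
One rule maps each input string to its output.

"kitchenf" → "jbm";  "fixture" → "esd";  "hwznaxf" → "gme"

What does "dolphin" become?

The pattern: shift every letter 1 place backward in the alphabet (wrapping around), then keep one character in every 3, starting at position 1 (positions 1st, 4th, 7th, ...).
Working it through for "dolphin": intermediate "cnkoghm", final "com".
(Check on "fixture": → "ehwstqd" → "esd" ✓)

com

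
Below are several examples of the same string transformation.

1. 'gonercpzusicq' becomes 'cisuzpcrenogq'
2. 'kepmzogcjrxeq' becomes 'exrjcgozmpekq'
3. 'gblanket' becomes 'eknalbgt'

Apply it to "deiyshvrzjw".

jzrvhsyiedw

The transformation: reverse the string, then move the first character to the end.
Applying both steps to "deiyshvrzjw": "wjzrvhsyied", then "jzrvhsyiedw".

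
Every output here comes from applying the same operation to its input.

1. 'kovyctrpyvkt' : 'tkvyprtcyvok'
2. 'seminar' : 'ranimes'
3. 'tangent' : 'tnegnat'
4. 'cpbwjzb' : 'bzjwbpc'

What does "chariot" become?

toirahc

Looking at the pairs, the operation is to reverse the string.
On "chariot" that produces "toirahc".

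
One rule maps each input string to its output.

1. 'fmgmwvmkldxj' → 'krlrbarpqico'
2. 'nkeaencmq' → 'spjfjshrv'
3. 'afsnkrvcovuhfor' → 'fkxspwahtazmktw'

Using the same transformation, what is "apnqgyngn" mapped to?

fusvldsls

Each output is the input with this applied: shift every letter 5 places forward in the alphabet (wrapping around).
Applying that to "apnqgyngn" gives "fusvldsls".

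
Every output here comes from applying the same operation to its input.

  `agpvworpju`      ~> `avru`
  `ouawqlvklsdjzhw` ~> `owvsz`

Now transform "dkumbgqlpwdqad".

The pattern: keep one character in every 3, starting at position 1 (positions 1st, 4th, 7th, ...).
On "dkumbgqlpwdqad" that produces "dmqwa".

dmqwa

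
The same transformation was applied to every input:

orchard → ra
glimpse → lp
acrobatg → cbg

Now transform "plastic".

lt

Rule — keep one character in every 3, starting at position 2 (positions 2nd, 5th, 8th, ...).
So "plastic" becomes "lt".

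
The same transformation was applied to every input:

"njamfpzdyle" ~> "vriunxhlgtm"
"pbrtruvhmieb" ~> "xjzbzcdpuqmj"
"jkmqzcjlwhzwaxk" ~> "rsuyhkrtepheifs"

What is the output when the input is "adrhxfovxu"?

ilzpfnwdfc

Rule — shift every letter 8 places forward in the alphabet (wrapping around).
Applying that to "adrhxfovxu" gives "ilzpfnwdfc".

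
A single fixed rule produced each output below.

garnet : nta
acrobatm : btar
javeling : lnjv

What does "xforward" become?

wrxo

Rule — swap the front and back halves of the string, then keep every other character starting from the first (positions 1st, 3rd, 5th, ...).
Applying both steps to "xforward": "wardxfor", then "wrxo".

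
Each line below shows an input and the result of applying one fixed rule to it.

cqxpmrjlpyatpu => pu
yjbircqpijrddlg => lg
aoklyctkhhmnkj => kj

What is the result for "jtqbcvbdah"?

ah

Rule — keep only the last 2 characters.
"jtqbcvbdah" → "ah".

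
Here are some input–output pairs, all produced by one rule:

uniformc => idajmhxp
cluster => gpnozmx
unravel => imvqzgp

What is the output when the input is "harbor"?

vmwjmc

Looking at the pairs, the operation is to shift every letter 5 places backward in the alphabet (wrapping around), then move the first character to the end.
For "harbor" the result is "vmwjmc".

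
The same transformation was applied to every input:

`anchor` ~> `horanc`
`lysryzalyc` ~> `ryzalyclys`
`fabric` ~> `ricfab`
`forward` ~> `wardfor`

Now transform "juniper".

Looking at the pairs, the operation is to move the first 3 characters to the end (rotate left by 3).
Applying that to "juniper" gives "iperjun".

iperjun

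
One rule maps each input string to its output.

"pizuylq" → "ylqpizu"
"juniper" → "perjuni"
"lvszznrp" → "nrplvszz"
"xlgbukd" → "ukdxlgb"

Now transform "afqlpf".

The transformation: move the last 3 characters to the front (rotate right by 3).
On "afqlpf" that produces "lpfafq".

lpfafq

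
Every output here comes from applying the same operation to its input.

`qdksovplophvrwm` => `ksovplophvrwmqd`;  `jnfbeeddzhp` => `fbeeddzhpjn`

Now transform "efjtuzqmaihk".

jtuzqmaihkef

Rule — move the first 2 characters to the end (rotate left by 2).
For "efjtuzqmaihk" the result is "jtuzqmaihkef".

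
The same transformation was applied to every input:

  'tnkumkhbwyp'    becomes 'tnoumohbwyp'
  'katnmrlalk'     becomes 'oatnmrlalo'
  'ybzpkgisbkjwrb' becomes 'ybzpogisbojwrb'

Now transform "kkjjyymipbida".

The pattern: replace every "k" with "o".
Applying that to "kkjjyymipbida" gives "oojjyymipbida".

oojjyymipbida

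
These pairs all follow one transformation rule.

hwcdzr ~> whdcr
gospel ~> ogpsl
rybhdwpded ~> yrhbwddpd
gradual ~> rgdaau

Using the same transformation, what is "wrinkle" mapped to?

rwnilk

Rule — swap each adjacent pair of characters (1↔2, 3↔4, ...), then delete the last character.
"wrinkle" → "rwnilke" → "rwnilk".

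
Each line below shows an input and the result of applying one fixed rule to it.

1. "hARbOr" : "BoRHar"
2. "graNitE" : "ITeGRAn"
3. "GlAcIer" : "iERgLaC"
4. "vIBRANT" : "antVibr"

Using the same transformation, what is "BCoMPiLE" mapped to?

In each case the input is transformed by: move the last 3 characters to the front (rotate right by 3), then flip the case of every letter.
Starting from "BCoMPiLE": after the first operation, "iLEBCoMP"; after the second, "IlebcOmp".

IlebcOmp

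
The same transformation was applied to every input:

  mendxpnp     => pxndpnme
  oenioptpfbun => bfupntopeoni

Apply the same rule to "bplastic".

tsiaclbp

The rule is to move the last 3 characters to the front (rotate right by 3), then take characters alternately from the front and the back (1st, last, 2nd, 2nd-last, ...).
Applying both steps to "bplastic": "ticbplas", then "tsiaclbp".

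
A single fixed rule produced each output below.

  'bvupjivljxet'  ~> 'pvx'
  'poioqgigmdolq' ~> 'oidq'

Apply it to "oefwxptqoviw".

Looking at the pairs, the operation is to delete the first 3 characters, then keep one character in every 3, starting at position 1 (positions 1st, 4th, 7th, ...).
Working it through for "oefwxptqoviw": intermediate "wxptqoviw", final "wtv".
(Check on "poioqgigmdolq": → "oqgigmdolq" → "oidq" ✓)

wtv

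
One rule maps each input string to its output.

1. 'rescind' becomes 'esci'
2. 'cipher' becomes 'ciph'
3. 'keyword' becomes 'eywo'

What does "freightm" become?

eigh

The rule is to move the last 2 characters to the front (rotate right by 2), then keep only the last 4 characters.
Applying both steps to "freightm": "tmfreigh", then "eigh".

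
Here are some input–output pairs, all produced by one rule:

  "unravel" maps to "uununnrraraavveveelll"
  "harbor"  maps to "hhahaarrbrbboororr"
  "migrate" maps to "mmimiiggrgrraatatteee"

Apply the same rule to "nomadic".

nnonoommamaaddidiiccc

What's happening: repeat every character 3 times, then swap each adjacent pair of characters (1↔2, 3↔4, ...).
On "nomadic": the first step gives "nnnooommmaaadddiiiccc", and the second then gives "nnonoommamaaddidiiccc".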